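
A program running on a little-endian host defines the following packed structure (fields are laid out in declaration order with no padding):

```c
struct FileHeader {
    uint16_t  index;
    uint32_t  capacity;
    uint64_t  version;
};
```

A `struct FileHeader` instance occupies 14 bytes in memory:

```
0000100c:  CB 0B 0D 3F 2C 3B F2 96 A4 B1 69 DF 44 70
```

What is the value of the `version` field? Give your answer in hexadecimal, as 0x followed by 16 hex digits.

`version` follows `index` (2 B), `capacity` (4 B), so it starts at offset 2 + 4 = 6 and occupies 8 bytes.
Bytes at offsets 6..13: F2 96 A4 B1 69 DF 44 70.
In little-endian order the low byte comes first in memory.
Reassemble most-significant byte first: 70 44 DF 69 B1 A4 96 F2 → 0x7044DF69B1A496F2.

0x7044DF69B1A496F2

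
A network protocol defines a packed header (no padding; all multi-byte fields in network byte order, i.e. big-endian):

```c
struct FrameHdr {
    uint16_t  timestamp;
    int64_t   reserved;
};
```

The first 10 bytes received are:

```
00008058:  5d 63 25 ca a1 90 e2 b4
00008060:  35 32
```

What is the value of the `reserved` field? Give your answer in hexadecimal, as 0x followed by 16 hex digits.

`reserved` follows `timestamp` (2 bytes), so it starts at byte offset 2 and occupies 8 bytes.
Bytes at offsets 2..9: 25 CA A1 90 E2 B4 35 32.
Big-endian stores the most-significant byte at the lowest address.
The bytes are already most-significant first: 0x25CAA190E2B43532.

0x25CAA190E2B43532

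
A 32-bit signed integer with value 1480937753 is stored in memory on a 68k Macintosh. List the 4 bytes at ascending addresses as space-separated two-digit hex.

58 45 51 19

1480937753 in hexadecimal, padded to 32 bits, is 0x58455119.
Split into bytes (most-significant first): 58 45 51 19.
Big-endian: lowest address holds the most-significant byte.
So the memory order matches the most-significant-first order: 58 45 51 19.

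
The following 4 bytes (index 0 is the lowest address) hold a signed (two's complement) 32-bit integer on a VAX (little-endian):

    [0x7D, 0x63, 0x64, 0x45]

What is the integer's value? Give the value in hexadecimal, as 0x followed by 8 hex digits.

Little-endian: lowest address holds the least-significant byte.
Reassemble most-significant byte first: 45 64 63 7D → 0x4564637D.

0x4564637D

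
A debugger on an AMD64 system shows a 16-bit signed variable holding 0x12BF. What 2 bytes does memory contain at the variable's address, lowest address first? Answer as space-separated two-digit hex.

Split into bytes (most-significant first): 12 BF.
In little-endian order the low byte comes first in memory.
So at ascending addresses the bytes are BF 12.

BF 12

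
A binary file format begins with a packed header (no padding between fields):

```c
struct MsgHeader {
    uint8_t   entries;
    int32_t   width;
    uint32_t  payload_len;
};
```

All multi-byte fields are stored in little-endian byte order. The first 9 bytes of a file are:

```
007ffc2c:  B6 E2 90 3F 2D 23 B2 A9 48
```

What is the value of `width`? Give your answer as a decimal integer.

759140578

`width` follows `entries` (1 byte), so it starts at byte offset 1 and occupies 4 bytes.
Bytes at offsets 1..4: E2 90 3F 2D.
Little-endian: lowest address holds the least-significant byte.
Reassemble most-significant byte first: 2D 3F 90 E2 → 0x2D3F90E2.
0x2D3F90E2 = 759140578.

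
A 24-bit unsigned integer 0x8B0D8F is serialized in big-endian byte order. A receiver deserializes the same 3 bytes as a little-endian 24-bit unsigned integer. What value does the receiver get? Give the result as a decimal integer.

Stored big-endian, the bytes at ascending addresses are 8B 0D 8F.
Read back as little-endian, the first byte is least significant, giving 0x8F0D8B.
0x8F0D8B = 9375115.

9375115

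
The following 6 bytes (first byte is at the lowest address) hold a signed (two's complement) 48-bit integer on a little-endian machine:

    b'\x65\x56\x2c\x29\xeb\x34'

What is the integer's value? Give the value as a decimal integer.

58184612730469

Little-endian: lowest address holds the least-significant byte.
Reassemble most-significant byte first: 34 EB 29 2C 56 65 → 0x34EB292C5665.
0x34EB292C5665 = 58184612730469.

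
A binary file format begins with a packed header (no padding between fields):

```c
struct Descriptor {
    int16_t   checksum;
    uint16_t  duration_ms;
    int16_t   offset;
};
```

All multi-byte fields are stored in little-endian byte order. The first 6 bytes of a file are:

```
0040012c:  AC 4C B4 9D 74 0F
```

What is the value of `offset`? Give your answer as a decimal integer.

3956

`offset` follows `checksum` (2 B), `duration_ms` (2 B), so it starts at offset 2 + 2 = 4 and occupies 2 bytes.
Bytes at offsets 4..5: 74 0F.
Little-endian: lowest address holds the least-significant byte.
Reassemble most-significant byte first: 0F 74 → 0x0F74.
0x0F74 = 3956.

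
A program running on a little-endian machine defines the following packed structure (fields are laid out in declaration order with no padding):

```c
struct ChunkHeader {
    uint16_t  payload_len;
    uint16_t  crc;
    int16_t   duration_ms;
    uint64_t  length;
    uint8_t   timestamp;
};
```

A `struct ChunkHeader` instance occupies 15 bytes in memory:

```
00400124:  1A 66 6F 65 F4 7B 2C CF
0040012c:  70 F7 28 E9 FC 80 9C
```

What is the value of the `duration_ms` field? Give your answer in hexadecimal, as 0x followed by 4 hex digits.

`duration_ms` follows `payload_len` (2 B), `crc` (2 B), so it starts at offset 2 + 2 = 4 and occupies 2 bytes.
Bytes at offsets 4..5: F4 7B.
In little-endian order the low byte comes first in memory.
Reassemble most-significant byte first: 7B F4 → 0x7BF4.

0x7BF4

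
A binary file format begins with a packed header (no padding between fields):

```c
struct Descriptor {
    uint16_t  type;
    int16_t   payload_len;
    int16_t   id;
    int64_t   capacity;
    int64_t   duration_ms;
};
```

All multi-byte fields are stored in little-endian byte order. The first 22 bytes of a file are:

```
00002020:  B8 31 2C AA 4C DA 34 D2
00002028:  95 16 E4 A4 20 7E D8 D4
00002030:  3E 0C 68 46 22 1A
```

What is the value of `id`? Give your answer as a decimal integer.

`id` follows `type` (2 B), `payload_len` (2 B), so it starts at offset 2 + 2 = 4 and occupies 2 bytes.
Bytes at offsets 4..5: 4C DA.
In little-endian order the low byte comes first in memory.
Reassemble most-significant byte first: DA 4C → 0xDA4C.
Top bit is set, so as a signed 16-bit value this is 0xDA4C − 2^16 = -9652.

-9652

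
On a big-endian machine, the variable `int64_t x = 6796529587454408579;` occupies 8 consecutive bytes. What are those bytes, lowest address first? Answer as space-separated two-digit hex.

5E 52 1F A6 75 A6 F7 83

6796529587454408579 in hexadecimal, padded to 64 bits, is 0x5E521FA675A6F783.
Split into bytes (most-significant first): 5E 52 1F A6 75 A6 F7 83.
Big-endian: lowest address holds the most-significant byte.
So the memory order matches the most-significant-first order: 5E 52 1F A6 75 A6 F7 83.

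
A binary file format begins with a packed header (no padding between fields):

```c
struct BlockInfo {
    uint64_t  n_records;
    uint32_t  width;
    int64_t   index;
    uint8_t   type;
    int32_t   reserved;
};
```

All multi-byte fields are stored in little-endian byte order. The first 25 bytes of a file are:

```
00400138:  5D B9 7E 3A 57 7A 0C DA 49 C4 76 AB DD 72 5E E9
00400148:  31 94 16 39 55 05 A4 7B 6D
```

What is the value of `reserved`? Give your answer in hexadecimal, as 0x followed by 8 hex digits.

0x6D7BA405

`reserved` follows `n_records` (8 B), `width` (4 B), `index` (8 B), `type` (1 B), so it starts at offset 8 + 4 + 8 + 1 = 21 and occupies 4 bytes.
Bytes at offsets 21..24: 05 A4 7B 6D.
Little-endian stores the least-significant byte at the lowest address.
Reassemble most-significant byte first: 6D 7B A4 05 → 0x6D7BA405.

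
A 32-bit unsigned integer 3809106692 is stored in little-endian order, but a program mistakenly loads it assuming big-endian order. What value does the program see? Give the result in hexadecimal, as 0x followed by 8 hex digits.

3809106692 in 32-bit hexadecimal is 0xE30A5B04.
Stored little-endian, the bytes at ascending addresses are 04 5B 0A E3.
Read back as big-endian, the last byte is least significant, giving 0x045B0AE3.

0x045B0AE3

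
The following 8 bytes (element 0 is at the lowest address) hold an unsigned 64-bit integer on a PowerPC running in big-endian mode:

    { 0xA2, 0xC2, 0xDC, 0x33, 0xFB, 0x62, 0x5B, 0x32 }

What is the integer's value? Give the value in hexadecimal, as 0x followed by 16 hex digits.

0xA2C2DC33FB625B32

Big-endian: lowest address holds the most-significant byte.
The bytes are already most-significant first: 0xA2C2DC33FB625B32.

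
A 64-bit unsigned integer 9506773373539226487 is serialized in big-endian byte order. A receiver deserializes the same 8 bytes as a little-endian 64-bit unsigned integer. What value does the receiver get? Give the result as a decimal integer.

9506773373539226487 in 64-bit hexadecimal is 0x83EED803A1F29377.
Stored big-endian, the bytes at ascending addresses are 83 EE D8 03 A1 F2 93 77.
Read back as little-endian, the first byte is least significant, giving 0x7793F2A103D8EE83.
0x7793F2A103D8EE83 = 8616497285458095747.

8616497285458095747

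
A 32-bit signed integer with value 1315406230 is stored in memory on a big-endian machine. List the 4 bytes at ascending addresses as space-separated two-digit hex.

4E 67 81 96

1315406230 in hexadecimal, padded to 32 bits, is 0x4E678196.
Split into bytes (most-significant first): 4E 67 81 96.
Big-endian stores the most-significant byte at the lowest address.
So the memory order matches the most-significant-first order: 4E 67 81 96.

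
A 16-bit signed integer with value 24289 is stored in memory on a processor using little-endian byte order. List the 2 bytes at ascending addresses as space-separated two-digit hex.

24289 in hexadecimal, padded to 16 bits, is 0x5EE1.
Split into bytes (most-significant first): 5E E1.
Little-endian: lowest address holds the least-significant byte.
So at ascending addresses the bytes are E1 5E.

E1 5E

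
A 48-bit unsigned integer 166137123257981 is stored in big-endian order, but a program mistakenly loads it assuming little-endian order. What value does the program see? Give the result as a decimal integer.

166137123257981 in 48-bit hexadecimal is 0x9719D0373E7D.
Stored big-endian, the bytes at ascending addresses are 97 19 D0 37 3E 7D.
Read back as little-endian, the first byte is least significant, giving 0x7D3E37D01997.
0x7D3E37D01997 = 137706177829271.

137706177829271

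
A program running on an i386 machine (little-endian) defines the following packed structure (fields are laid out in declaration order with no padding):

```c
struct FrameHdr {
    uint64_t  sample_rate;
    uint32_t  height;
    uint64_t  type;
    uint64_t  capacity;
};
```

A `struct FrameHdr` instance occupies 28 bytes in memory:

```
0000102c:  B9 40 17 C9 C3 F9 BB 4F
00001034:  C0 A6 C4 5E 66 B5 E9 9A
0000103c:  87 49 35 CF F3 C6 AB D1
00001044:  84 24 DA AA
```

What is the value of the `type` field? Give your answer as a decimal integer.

14930920986385167718

`type` follows `sample_rate` (8 B), `height` (4 B), so it starts at offset 8 + 4 = 12 and occupies 8 bytes.
Bytes at offsets 12..19: 66 B5 E9 9A 87 49 35 CF.
In little-endian order the low byte comes first in memory.
Reassemble most-significant byte first: CF 35 49 87 9A E9 B5 66 → 0xCF3549879AE9B566.
0xCF3549879AE9B566 = 14930920986385167718.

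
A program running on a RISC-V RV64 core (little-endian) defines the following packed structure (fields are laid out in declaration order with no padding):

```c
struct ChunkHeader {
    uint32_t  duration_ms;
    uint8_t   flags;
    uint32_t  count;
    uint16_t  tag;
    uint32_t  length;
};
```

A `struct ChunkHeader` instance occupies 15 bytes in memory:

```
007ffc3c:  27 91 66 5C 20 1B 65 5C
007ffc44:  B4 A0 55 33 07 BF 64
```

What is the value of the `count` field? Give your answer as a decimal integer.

`count` follows `duration_ms` (4 B), `flags` (1 B), so it starts at offset 4 + 1 = 5 and occupies 4 bytes.
Bytes at offsets 5..8: 1B 65 5C B4.
Little-endian: lowest address holds the least-significant byte.
Reassemble most-significant byte first: B4 5C 65 1B → 0xB45C651B.
0xB45C651B = 3025954075.

3025954075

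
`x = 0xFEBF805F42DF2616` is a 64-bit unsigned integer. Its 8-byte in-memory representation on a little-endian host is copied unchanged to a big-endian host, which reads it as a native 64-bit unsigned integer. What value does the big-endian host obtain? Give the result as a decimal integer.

Stored little-endian, the bytes at ascending addresses are 16 26 DF 42 5F 80 BF FE.
Read back as big-endian, the last byte is least significant, giving 0x1626DF425F80BFFE.
0x1626DF425F80BFFE = 1596208594112528382.

1596208594112528382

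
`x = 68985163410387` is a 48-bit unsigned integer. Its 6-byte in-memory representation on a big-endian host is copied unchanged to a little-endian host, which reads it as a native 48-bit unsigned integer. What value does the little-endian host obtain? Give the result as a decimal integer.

68985163410387 in 48-bit hexadecimal is 0x3EBDDC28EBD3.
Stored big-endian, the bytes at ascending addresses are 3E BD DC 28 EB D3.
Read back as little-endian, the first byte is least significant, giving 0xD3EB28DCBD3E.
0xD3EB28DCBD3E = 233006956330302.

233006956330302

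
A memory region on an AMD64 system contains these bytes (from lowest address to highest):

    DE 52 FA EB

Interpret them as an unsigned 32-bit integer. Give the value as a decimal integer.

3959050974

Little-endian: lowest address holds the least-significant byte.
Reassemble most-significant byte first: EB FA 52 DE → 0xEBFA52DE.
0xEBFA52DE = 3959050974.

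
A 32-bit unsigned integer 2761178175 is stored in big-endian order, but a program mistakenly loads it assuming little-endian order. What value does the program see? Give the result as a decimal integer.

2761178175 in 32-bit hexadecimal is 0xA4943C3F.
Stored big-endian, the bytes at ascending addresses are A4 94 3C 3F.
Read back as little-endian, the first byte is least significant, giving 0x3F3C94A4.
0x3F3C94A4 = 1060934820.

1060934820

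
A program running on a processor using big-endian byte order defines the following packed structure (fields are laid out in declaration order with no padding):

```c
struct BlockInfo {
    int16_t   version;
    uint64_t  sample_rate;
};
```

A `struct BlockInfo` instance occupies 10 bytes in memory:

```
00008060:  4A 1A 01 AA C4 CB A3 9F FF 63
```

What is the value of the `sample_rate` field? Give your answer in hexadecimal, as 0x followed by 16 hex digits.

`sample_rate` follows `version` (2 bytes), so it starts at byte offset 2 and occupies 8 bytes.
Bytes at offsets 2..9: 01 AA C4 CB A3 9F FF 63.
Big-endian: lowest address holds the most-significant byte.
The bytes are already most-significant first: 0x01AAC4CBA39FFF63.

0x01AAC4CBA39FFF63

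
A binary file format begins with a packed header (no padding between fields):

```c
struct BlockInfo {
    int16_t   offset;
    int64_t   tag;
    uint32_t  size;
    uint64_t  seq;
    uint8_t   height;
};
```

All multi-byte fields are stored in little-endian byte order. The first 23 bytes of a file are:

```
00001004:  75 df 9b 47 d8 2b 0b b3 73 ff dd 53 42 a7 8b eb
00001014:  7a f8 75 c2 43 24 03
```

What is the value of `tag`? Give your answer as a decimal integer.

-39491111154595941

`tag` follows `offset` (2 bytes), so it starts at byte offset 2 and occupies 8 bytes.
Bytes at offsets 2..9: 9B 47 D8 2B 0B B3 73 FF.
In little-endian order the low byte comes first in memory.
Reassemble most-significant byte first: FF 73 B3 0B 2B D8 47 9B → 0xFF73B30B2BD8479B.
Top bit is set, so as a signed 64-bit value this is 0xFF73B30B2BD8479B − 2^64 = -39491111154595941.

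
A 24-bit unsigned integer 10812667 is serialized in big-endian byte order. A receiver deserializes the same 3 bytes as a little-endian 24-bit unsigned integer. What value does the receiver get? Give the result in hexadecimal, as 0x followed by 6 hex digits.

10812667 in 24-bit hexadecimal is 0xA4FCFB.
Stored big-endian, the bytes at ascending addresses are A4 FC FB.
Read back as little-endian, the first byte is least significant, giving 0xFBFCA4.

0xFBFCA4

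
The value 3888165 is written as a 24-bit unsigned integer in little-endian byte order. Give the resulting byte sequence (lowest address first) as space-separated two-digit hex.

25 54 3B

3888165 in hexadecimal, padded to 24 bits, is 0x3B5425.
Split into bytes (most-significant first): 3B 54 25.
Little-endian stores the least-significant byte at the lowest address.
So at ascending addresses the bytes are 25 54 3B.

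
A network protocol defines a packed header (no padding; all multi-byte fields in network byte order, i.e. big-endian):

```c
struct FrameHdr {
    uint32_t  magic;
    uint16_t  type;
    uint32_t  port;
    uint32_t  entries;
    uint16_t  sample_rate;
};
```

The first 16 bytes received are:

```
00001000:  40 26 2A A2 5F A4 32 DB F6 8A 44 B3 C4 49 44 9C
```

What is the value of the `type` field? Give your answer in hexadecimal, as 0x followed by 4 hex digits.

0x5FA4

`type` follows `magic` (4 bytes), so it starts at byte offset 4 and occupies 2 bytes.
Bytes at offsets 4..5: 5F A4.
Big-endian stores the most-significant byte at the lowest address.
The bytes are already most-significant first: 0x5FA4.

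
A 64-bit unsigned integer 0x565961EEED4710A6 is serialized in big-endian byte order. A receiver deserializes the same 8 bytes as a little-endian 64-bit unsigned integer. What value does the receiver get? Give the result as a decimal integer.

Stored big-endian, the bytes at ascending addresses are 56 59 61 EE ED 47 10 A6.
Read back as little-endian, the first byte is least significant, giving 0xA61047EDEE615956.
0xA61047EDEE615956 = 11966143297155586390.

11966143297155586390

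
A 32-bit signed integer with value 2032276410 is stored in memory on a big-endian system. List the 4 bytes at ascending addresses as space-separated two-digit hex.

79 22 13 BA

2032276410 in hexadecimal, padded to 32 bits, is 0x792213BA.
Split into bytes (most-significant first): 79 22 13 BA.
Big-endian: lowest address holds the most-significant byte.
So the memory order matches the most-significant-first order: 79 22 13 BA.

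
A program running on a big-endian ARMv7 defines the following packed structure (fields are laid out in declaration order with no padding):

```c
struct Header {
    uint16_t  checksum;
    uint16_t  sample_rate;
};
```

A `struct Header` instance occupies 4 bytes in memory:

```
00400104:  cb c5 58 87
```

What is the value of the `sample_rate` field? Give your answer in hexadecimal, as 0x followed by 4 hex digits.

0x5887

`sample_rate` follows `checksum` (2 bytes), so it starts at byte offset 2 and occupies 2 bytes.
Bytes at offsets 2..3: 58 87.
In big-endian order the high byte comes first in memory.
The bytes are already most-significant first: 0x5887.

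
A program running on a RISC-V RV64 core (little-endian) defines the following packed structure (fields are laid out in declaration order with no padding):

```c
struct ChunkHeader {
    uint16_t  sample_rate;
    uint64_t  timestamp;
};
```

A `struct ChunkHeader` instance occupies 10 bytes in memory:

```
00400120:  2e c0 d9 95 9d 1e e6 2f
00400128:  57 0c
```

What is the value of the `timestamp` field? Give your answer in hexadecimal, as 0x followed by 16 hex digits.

0x0C572FE61E9D95D9

`timestamp` follows `sample_rate` (2 bytes), so it starts at byte offset 2 and occupies 8 bytes.
Bytes at offsets 2..9: D9 95 9D 1E E6 2F 57 0C.
In little-endian order the low byte comes first in memory.
Reassemble most-significant byte first: 0C 57 2F E6 1E 9D 95 D9 → 0x0C572FE61E9D95D9.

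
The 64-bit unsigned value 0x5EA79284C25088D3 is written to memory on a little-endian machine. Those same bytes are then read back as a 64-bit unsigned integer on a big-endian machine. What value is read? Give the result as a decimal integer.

15242521735213524830

Stored little-endian, the bytes at ascending addresses are D3 88 50 C2 84 92 A7 5E.
Read back as big-endian, the last byte is least significant, giving 0xD38850C28492A75E.
0xD38850C28492A75E = 15242521735213524830.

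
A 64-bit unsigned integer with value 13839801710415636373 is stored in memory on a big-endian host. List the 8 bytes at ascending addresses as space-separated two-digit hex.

13839801710415636373 in hexadecimal, padded to 64 bits, is 0xC010DA54472AE795.
Split into bytes (most-significant first): C0 10 DA 54 47 2A E7 95.
In big-endian order the high byte comes first in memory.
So the memory order matches the most-significant-first order: C0 10 DA 54 47 2A E7 95.

C0 10 DA 54 47 2A E7 95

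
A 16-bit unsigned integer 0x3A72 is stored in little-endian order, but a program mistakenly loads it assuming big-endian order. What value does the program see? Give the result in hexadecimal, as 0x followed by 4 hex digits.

Stored little-endian, the bytes at ascending addresses are 72 3A.
Read back as big-endian, the last byte is least significant, giving 0x723A.

0x723A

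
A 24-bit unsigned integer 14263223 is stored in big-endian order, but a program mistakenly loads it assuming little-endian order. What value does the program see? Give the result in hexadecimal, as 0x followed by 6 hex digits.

0xB7A3D9

14263223 in 24-bit hexadecimal is 0xD9A3B7.
Stored big-endian, the bytes at ascending addresses are D9 A3 B7.
Read back as little-endian, the first byte is least significant, giving 0xB7A3D9.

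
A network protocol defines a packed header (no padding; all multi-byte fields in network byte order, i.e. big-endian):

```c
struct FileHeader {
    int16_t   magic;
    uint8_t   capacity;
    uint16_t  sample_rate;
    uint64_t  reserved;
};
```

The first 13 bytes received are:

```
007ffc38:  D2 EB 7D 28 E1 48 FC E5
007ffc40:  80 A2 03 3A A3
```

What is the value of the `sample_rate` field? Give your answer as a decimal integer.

`sample_rate` follows `magic` (2 B), `capacity` (1 B), so it starts at offset 2 + 1 = 3 and occupies 2 bytes.
Bytes at offsets 3..4: 28 E1.
Big-endian stores the most-significant byte at the lowest address.
The bytes are already most-significant first: 0x28E1.
0x28E1 = 10465.

10465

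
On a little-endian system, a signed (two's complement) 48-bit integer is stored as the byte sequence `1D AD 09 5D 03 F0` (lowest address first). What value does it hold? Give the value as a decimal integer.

-17577740227299

Little-endian: lowest address holds the least-significant byte.
Reassemble most-significant byte first: F0 03 5D 09 AD 1D → 0xF0035D09AD1D.
Top bit is set, so as a signed 48-bit value this is 0xF0035D09AD1D − 2^48 = -17577740227299.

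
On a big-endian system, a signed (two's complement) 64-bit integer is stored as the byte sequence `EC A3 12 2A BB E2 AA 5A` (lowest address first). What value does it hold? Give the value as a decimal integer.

Big-endian: lowest address holds the most-significant byte.
The bytes are already most-significant first: 0xECA3122ABBE2AA5A.
Top bit is set, so as a signed 64-bit value this is 0xECA3122ABBE2AA5A − 2^64 = -1395251484804601254.

-1395251484804601254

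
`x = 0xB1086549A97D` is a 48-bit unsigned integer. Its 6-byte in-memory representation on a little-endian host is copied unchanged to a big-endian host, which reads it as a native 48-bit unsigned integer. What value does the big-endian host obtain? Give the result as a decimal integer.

Stored little-endian, the bytes at ascending addresses are 7D A9 49 65 08 B1.
Read back as big-endian, the last byte is least significant, giving 0x7DA9496508B1.
0x7DA9496508B1 = 138166034303153.

138166034303153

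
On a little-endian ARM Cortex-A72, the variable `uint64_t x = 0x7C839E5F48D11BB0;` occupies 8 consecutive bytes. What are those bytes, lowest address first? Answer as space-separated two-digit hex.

Split into bytes (most-significant first): 7C 83 9E 5F 48 D1 1B B0.
Little-endian: lowest address holds the least-significant byte.
So at ascending addresses the bytes are B0 1B D1 48 5F 9E 83 7C.

B0 1B D1 48 5F 9E 83 7C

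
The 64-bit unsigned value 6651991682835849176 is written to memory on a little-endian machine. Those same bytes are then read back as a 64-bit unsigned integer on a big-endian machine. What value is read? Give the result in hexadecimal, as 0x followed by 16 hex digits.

6651991682835849176 in 64-bit hexadecimal is 0x5C509F3118489FD8.
Stored little-endian, the bytes at ascending addresses are D8 9F 48 18 31 9F 50 5C.
Read back as big-endian, the last byte is least significant, giving 0xD89F4818319F505C.

0xD89F4818319F505C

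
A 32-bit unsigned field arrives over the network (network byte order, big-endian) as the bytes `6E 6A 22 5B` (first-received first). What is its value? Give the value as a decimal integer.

1852449371

Big-endian: lowest address holds the most-significant byte.
The bytes are already most-significant first: 0x6E6A225B.
0x6E6A225B = 1852449371.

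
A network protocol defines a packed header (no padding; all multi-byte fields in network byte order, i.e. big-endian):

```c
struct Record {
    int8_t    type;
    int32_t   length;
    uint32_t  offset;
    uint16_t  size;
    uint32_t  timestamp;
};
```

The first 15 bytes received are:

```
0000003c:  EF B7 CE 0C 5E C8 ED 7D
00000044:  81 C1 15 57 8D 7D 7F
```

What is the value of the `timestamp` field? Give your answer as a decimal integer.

`timestamp` follows `type` (1 B), `length` (4 B), `offset` (4 B), `size` (2 B), so it starts at offset 1 + 4 + 4 + 2 = 11 and occupies 4 bytes.
Bytes at offsets 11..14: 57 8D 7D 7F.
Big-endian: lowest address holds the most-significant byte.
The bytes are already most-significant first: 0x578D7D7F.
0x578D7D7F = 1468890495.

1468890495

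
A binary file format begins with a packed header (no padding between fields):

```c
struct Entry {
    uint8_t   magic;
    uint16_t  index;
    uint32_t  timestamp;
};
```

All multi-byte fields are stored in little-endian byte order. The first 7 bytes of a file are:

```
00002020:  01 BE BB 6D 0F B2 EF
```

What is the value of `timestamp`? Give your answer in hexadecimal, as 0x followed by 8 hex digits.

0xEFB20F6D

`timestamp` follows `magic` (1 B), `index` (2 B), so it starts at offset 1 + 2 = 3 and occupies 4 bytes.
Bytes at offsets 3..6: 6D 0F B2 EF.
In little-endian order the low byte comes first in memory.
Reassemble most-significant byte first: EF B2 0F 6D → 0xEFB20F6D.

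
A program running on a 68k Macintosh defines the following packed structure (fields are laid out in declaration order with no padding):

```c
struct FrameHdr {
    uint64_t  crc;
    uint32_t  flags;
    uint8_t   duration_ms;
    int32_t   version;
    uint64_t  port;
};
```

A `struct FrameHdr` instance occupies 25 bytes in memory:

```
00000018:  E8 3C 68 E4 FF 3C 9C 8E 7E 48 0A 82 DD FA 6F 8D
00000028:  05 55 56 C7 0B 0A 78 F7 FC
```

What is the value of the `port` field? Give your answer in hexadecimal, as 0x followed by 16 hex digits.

`port` follows `crc` (8 B), `flags` (4 B), `duration_ms` (1 B), `version` (4 B), so it starts at offset 8 + 4 + 1 + 4 = 17 and occupies 8 bytes.
Bytes at offsets 17..24: 55 56 C7 0B 0A 78 F7 FC.
Big-endian: lowest address holds the most-significant byte.
The bytes are already most-significant first: 0x5556C70B0A78F7FC.

0x5556C70B0A78F7FC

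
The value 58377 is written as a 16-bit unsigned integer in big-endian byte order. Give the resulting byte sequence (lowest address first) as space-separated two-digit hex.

58377 in hexadecimal, padded to 16 bits, is 0xE409.
Split into bytes (most-significant first): E4 09.
In big-endian order the high byte comes first in memory.
So the memory order matches the most-significant-first order: E4 09.

E4 09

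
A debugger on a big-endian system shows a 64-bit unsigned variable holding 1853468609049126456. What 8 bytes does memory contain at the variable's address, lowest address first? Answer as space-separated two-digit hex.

1853468609049126456 in hexadecimal, padded to 64 bits, is 0x19B8D7E13CB5E638.
Split into bytes (most-significant first): 19 B8 D7 E1 3C B5 E6 38.
Big-endian: lowest address holds the most-significant byte.
So the memory order matches the most-significant-first order: 19 B8 D7 E1 3C B5 E6 38.

19 B8 D7 E1 3C B5 E6 38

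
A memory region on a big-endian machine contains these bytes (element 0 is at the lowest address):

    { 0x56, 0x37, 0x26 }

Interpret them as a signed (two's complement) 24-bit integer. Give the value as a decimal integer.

5650214

Big-endian stores the most-significant byte at the lowest address.
The bytes are already most-significant first: 0x563726.
0x563726 = 5650214.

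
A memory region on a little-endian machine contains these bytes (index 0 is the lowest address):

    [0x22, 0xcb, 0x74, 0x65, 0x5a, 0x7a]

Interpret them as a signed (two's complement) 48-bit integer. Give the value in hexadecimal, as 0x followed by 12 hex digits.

0x7A5A6574CB22

In little-endian order the low byte comes first in memory.
Reassemble most-significant byte first: 7A 5A 65 74 CB 22 → 0x7A5A6574CB22.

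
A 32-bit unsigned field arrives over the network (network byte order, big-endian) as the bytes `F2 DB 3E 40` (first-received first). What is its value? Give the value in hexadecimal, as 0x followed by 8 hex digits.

0xF2DB3E40

In big-endian order the high byte comes first in memory.
The bytes are already most-significant first: 0xF2DB3E40.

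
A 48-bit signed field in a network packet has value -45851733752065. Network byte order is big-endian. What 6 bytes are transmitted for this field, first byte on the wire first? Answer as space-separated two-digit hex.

Two's complement of -45851733752065 in 48 bits: 45851733752065 = 0x29B3B04D7901; invert → 0xD64C4FB286FE; add 1 → 0xD64C4FB286FF.
Split into bytes (most-significant first): D6 4C 4F B2 86 FF.
Big-endian stores the most-significant byte at the lowest address.
So the memory order matches the most-significant-first order: D6 4C 4F B2 86 FF.

D6 4C 4F B2 86 FF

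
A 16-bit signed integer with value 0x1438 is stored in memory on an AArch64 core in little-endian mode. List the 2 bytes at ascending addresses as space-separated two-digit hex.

Split into bytes (most-significant first): 14 38.
Little-endian stores the least-significant byte at the lowest address.
So at ascending addresses the bytes are 38 14.

38 14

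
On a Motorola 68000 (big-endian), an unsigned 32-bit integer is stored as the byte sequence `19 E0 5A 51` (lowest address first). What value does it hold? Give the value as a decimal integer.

Big-endian stores the most-significant byte at the lowest address.
The bytes are already most-significant first: 0x19E05A51.
0x19E05A51 = 434133585.

434133585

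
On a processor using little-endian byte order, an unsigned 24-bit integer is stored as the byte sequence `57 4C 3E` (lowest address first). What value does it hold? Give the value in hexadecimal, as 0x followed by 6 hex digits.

0x3E4C57

Little-endian: lowest address holds the least-significant byte.
Reassemble most-significant byte first: 3E 4C 57 → 0x3E4C57.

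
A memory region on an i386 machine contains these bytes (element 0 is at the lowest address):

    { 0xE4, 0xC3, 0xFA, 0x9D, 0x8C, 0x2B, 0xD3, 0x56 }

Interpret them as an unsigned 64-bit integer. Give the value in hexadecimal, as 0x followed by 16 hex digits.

0x56D32B8C9DFAC3E4

Little-endian: lowest address holds the least-significant byte.
Reassemble most-significant byte first: 56 D3 2B 8C 9D FA C3 E4 → 0x56D32B8C9DFAC3E4.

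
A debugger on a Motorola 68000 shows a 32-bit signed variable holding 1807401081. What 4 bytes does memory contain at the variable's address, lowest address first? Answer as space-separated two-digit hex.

6B BA C0 79

1807401081 in hexadecimal, padded to 32 bits, is 0x6BBAC079.
Split into bytes (most-significant first): 6B BA C0 79.
Big-endian stores the most-significant byte at the lowest address.
So the memory order matches the most-significant-first order: 6B BA C0 79.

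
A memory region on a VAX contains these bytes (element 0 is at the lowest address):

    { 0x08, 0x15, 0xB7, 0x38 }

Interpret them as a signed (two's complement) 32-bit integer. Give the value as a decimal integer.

In little-endian order the low byte comes first in memory.
Reassemble most-significant byte first: 38 B7 15 08 → 0x38B71508.
0x38B71508 = 951522568.

951522568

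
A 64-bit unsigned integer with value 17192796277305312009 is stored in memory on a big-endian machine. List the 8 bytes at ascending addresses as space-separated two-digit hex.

17192796277305312009 in hexadecimal, padded to 64 bits, is 0xEE99151F74710309.
Split into bytes (most-significant first): EE 99 15 1F 74 71 03 09.
Big-endian: lowest address holds the most-significant byte.
So the memory order matches the most-significant-first order: EE 99 15 1F 74 71 03 09.

EE 99 15 1F 74 71 03 09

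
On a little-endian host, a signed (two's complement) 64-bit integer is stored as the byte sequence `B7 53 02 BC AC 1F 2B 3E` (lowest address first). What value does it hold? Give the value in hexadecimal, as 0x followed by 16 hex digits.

In little-endian order the low byte comes first in memory.
Reassemble most-significant byte first: 3E 2B 1F AC BC 02 53 B7 → 0x3E2B1FACBC0253B7.

0x3E2B1FACBC0253B7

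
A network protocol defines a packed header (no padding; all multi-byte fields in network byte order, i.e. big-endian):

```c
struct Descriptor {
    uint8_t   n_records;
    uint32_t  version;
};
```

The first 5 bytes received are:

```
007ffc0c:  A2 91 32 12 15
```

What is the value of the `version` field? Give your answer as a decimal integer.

`version` follows `n_records` (1 byte), so it starts at byte offset 1 and occupies 4 bytes.
Bytes at offsets 1..4: 91 32 12 15.
Big-endian: lowest address holds the most-significant byte.
The bytes are already most-significant first: 0x91321215.
0x91321215 = 2435977749.

2435977749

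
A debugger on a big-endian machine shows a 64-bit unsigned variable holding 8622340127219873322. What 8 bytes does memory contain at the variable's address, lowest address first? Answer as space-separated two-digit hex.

77 A8 B4 A9 9F 89 76 2A

8622340127219873322 in hexadecimal, padded to 64 bits, is 0x77A8B4A99F89762A.
Split into bytes (most-significant first): 77 A8 B4 A9 9F 89 76 2A.
Big-endian: lowest address holds the most-significant byte.
So the memory order matches the most-significant-first order: 77 A8 B4 A9 9F 89 76 2A.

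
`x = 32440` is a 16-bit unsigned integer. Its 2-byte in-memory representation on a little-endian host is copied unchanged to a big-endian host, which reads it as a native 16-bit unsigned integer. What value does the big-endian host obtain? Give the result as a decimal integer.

47230

32440 in 16-bit hexadecimal is 0x7EB8.
Stored little-endian, the bytes at ascending addresses are B8 7E.
Read back as big-endian, the last byte is least significant, giving 0xB87E.
0xB87E = 47230.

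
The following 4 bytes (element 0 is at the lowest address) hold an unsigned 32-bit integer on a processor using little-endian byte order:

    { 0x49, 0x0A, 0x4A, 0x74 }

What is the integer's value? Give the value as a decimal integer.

1951009353

Little-endian: lowest address holds the least-significant byte.
Reassemble most-significant byte first: 74 4A 0A 49 → 0x744A0A49.
0x744A0A49 = 1951009353.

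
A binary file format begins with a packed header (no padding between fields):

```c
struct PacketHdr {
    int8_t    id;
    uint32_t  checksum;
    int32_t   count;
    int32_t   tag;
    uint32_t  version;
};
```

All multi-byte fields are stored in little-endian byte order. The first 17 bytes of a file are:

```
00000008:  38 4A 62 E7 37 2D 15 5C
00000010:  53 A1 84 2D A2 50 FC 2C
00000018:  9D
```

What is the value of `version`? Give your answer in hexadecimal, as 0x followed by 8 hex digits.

`version` follows `id` (1 B), `checksum` (4 B), `count` (4 B), `tag` (4 B), so it starts at offset 1 + 4 + 4 + 4 = 13 and occupies 4 bytes.
Bytes at offsets 13..16: 50 FC 2C 9D.
Little-endian stores the least-significant byte at the lowest address.
Reassemble most-significant byte first: 9D 2C FC 50 → 0x9D2CFC50.

0x9D2CFC50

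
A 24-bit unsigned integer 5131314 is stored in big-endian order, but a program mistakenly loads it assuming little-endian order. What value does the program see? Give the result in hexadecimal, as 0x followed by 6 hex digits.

0x324C4E

5131314 in 24-bit hexadecimal is 0x4E4C32.
Stored big-endian, the bytes at ascending addresses are 4E 4C 32.
Read back as little-endian, the first byte is least significant, giving 0x324C4E.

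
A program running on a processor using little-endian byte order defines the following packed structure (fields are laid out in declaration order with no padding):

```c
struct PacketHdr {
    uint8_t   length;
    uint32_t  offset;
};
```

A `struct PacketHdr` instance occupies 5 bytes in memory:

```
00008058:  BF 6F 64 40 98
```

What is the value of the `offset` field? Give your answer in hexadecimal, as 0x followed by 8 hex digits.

`offset` follows `length` (1 byte), so it starts at byte offset 1 and occupies 4 bytes.
Bytes at offsets 1..4: 6F 64 40 98.
Little-endian: lowest address holds the least-significant byte.
Reassemble most-significant byte first: 98 40 64 6F → 0x9840646F.

0x9840646F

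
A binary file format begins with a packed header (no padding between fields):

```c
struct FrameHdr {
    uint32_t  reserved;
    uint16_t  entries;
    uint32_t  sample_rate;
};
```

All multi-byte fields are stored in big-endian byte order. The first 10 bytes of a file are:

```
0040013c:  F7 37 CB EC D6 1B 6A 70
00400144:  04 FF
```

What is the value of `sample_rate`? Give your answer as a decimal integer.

`sample_rate` follows `reserved` (4 B), `entries` (2 B), so it starts at offset 4 + 2 = 6 and occupies 4 bytes.
Bytes at offsets 6..9: 6A 70 04 FF.
Big-endian stores the most-significant byte at the lowest address.
The bytes are already most-significant first: 0x6A7004FF.
0x6A7004FF = 1785726207.

1785726207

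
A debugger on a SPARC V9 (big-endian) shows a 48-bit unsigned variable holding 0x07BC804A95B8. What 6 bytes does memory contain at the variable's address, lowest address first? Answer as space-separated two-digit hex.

Split into bytes (most-significant first): 07 BC 80 4A 95 B8.
In big-endian order the high byte comes first in memory.
So the memory order matches the most-significant-first order: 07 BC 80 4A 95 B8.

07 BC 80 4A 95 B8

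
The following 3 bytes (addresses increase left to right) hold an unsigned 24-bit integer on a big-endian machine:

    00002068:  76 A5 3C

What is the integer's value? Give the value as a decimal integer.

7775548

Big-endian stores the most-significant byte at the lowest address.
The bytes are already most-significant first: 0x76A53C.
0x76A53C = 7775548.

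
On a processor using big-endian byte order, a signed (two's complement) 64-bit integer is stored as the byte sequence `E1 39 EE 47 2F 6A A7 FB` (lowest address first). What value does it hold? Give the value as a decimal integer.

-2217479351997650949

Big-endian stores the most-significant byte at the lowest address.
The bytes are already most-significant first: 0xE139EE472F6AA7FB.
Top bit is set, so as a signed 64-bit value this is 0xE139EE472F6AA7FB − 2^64 = -2217479351997650949.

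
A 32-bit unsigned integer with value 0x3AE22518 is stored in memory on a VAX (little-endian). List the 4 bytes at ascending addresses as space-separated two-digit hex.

Split into bytes (most-significant first): 3A E2 25 18.
Little-endian: lowest address holds the least-significant byte.
So at ascending addresses the bytes are 18 25 E2 3A.

18 25 E2 3A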